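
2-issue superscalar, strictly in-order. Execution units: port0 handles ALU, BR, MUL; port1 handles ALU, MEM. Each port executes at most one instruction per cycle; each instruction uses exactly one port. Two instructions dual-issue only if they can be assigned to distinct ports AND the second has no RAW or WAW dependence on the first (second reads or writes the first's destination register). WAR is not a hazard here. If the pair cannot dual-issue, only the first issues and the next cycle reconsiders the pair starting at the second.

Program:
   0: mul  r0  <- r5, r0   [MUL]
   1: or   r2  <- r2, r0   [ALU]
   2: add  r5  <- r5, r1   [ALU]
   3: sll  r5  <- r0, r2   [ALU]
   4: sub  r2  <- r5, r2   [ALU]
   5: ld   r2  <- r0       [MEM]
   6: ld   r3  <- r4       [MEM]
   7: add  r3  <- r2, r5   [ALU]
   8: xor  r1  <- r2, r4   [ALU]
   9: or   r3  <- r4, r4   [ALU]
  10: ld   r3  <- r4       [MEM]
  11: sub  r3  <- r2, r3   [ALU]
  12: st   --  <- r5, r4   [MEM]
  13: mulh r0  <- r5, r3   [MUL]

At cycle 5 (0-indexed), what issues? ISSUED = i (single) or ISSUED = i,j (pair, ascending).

ISSUED = 6

t=0 i0:mul ; RAW r0
t=1 i1+i2:or+add ; dual
t=2 i3:sll ; RAW r5
t=3 i4:sub ; WAW r2
t=4 i5:ld ; no-port MEM/MEM
t=5 i6:ld ; WAW r3
t=6 i7+i8:add+xor ; dual
t=7 i9:or ; WAW r3
t=8 i10:ld ; RAW+WAW r3
t=9 i11+i12:sub+st ; dual
t=10 i13:mulh ; tail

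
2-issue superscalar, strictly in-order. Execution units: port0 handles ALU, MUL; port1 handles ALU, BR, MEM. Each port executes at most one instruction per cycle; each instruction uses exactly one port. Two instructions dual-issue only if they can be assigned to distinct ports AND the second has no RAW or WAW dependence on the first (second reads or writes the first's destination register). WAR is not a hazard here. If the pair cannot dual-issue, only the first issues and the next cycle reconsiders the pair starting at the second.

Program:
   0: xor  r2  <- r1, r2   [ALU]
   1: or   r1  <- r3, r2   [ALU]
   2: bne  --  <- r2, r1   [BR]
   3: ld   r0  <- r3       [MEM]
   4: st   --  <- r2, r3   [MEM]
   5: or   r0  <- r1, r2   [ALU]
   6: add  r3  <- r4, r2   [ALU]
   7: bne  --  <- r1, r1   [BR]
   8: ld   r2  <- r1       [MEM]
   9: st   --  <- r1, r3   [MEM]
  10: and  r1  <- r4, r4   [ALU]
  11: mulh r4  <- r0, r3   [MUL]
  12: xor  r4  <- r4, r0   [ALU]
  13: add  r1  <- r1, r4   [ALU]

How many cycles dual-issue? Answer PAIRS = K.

#0 head=0: xor.ALU i0 RAW r2
#1 head=1: or.ALU i1 RAW r1
#2 head=2: bne.BR i2 no-port BR/MEM
#3 head=3: ld.MEM i3 no-port MEM/MEM
#4 head=4: st.MEM+or.ALU i4/i5 dual
#5 head=6: add.ALU+bne.BR i6/i7 dual
#6 head=8: ld.MEM i8 no-port MEM/MEM
#7 head=9: st.MEM+and.ALU i9/i10 dual
#8 head=11: mulh.MUL i11 RAW+WAW r4
#9 head=12: xor.ALU i12 RAW r4
#10 head=13: add.ALU i13 tail

PAIRS = 3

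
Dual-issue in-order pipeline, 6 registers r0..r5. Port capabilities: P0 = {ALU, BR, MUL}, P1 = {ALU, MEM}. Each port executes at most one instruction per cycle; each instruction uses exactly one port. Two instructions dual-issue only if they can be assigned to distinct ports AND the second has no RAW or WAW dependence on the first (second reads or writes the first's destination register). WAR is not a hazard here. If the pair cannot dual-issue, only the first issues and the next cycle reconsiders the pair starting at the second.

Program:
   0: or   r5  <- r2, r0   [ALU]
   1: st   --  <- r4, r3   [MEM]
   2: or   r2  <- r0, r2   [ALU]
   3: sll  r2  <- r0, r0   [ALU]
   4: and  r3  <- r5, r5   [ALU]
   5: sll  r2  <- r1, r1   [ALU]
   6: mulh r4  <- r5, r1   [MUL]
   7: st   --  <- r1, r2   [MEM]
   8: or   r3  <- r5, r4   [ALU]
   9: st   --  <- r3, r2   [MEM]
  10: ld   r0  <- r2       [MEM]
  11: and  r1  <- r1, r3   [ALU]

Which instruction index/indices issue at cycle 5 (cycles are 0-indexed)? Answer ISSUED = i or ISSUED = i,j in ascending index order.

[0] i0&i1  or.ALU st.MEM  -- pair
[1] i2  or.ALU  -- WAW r2
[2] i3&i4  sll.ALU and.ALU  -- pair
[3] i5&i6  sll.ALU mulh.MUL  -- pair
[4] i7&i8  st.MEM or.ALU  -- pair
[5] i9  st.MEM  -- no-port MEM/MEM
[6] i10&i11  ld.MEM and.ALU  -- pair

ISSUED = 9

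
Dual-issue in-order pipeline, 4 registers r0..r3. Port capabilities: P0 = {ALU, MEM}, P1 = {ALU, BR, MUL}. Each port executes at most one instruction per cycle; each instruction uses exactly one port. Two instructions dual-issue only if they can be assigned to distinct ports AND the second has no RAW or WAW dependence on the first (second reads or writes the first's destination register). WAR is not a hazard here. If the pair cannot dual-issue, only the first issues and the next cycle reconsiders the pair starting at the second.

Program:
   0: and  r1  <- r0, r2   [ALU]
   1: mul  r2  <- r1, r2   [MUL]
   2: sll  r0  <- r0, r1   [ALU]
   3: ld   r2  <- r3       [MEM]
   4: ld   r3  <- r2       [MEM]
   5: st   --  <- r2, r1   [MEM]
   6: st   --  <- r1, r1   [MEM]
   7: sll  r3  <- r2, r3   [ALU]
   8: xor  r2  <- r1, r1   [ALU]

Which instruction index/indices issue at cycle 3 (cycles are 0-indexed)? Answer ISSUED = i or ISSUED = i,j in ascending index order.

c0: i0 and  RAW r1
c1: i1,i2 mul;sll  pair
c2: i3 ld  no-port MEM/MEM
c3: i4 ld  no-port MEM/MEM
c4: i5 st  no-port MEM/MEM
c5: i6,i7 st;sll  pair
c6: i8 xor  tail

ISSUED = 4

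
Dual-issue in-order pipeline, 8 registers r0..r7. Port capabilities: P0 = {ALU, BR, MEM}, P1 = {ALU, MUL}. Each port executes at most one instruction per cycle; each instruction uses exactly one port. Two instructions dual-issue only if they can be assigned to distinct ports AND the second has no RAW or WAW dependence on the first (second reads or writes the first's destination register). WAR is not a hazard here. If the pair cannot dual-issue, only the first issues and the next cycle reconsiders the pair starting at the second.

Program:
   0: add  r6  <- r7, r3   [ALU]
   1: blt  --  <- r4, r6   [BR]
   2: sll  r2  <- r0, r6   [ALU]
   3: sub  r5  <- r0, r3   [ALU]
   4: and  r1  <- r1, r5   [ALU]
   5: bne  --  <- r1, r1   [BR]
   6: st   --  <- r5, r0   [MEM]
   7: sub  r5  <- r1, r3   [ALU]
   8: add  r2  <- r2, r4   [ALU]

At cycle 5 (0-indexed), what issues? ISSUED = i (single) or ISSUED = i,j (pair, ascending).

0. add @i0  | RAW r6
1. blt/sll @i1&i2  | 2-wide
2. sub @i3  | RAW r5
3. and @i4  | RAW r1
4. bne @i5  | no-port BR/MEM
5. st/sub @i6&i7  | 2-wide
6. add @i8  | tail

ISSUED = 6,7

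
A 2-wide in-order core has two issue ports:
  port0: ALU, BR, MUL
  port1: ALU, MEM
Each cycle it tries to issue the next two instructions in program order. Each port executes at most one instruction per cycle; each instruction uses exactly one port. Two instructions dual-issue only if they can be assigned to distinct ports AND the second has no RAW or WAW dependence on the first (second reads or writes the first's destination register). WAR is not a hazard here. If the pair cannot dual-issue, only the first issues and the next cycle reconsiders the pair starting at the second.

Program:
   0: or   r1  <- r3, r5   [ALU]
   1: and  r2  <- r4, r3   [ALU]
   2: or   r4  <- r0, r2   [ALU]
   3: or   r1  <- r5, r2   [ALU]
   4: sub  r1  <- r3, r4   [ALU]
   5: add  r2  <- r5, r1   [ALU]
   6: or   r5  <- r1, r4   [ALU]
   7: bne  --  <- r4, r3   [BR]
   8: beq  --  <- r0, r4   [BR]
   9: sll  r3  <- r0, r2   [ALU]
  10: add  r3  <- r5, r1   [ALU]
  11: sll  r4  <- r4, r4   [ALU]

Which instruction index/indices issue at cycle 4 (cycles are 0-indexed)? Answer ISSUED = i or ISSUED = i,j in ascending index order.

ISSUED = 7

0. or and @i0/i1  | pair
1. or or @i2/i3  | pair
2. sub @i4  | RAW r1
3. add or @i5/i6  | pair
4. bne @i7  | no-port BR/BR
5. beq sll @i8/i9  | pair
6. add sll @i10/i11  | pair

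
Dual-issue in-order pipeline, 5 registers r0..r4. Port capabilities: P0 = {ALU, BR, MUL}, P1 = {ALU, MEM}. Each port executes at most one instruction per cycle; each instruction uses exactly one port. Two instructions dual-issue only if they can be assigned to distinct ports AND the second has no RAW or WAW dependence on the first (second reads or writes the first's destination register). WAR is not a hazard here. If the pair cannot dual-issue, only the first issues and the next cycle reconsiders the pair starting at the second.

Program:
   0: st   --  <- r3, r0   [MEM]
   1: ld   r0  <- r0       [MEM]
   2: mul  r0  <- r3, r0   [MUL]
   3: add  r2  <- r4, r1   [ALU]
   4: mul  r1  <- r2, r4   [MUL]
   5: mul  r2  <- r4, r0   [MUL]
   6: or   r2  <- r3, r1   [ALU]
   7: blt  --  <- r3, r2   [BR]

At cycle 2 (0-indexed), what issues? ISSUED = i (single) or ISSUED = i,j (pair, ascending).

c0: i0 st  no-port MEM/MEM
c1: i1 ld  RAW+WAW r0
c2: i2+i3 mul+add  pair
c3: i4 mul  no-port MUL/MUL
c4: i5 mul  WAW r2
c5: i6 or  RAW r2
c6: i7 blt  tail

ISSUED = 2,3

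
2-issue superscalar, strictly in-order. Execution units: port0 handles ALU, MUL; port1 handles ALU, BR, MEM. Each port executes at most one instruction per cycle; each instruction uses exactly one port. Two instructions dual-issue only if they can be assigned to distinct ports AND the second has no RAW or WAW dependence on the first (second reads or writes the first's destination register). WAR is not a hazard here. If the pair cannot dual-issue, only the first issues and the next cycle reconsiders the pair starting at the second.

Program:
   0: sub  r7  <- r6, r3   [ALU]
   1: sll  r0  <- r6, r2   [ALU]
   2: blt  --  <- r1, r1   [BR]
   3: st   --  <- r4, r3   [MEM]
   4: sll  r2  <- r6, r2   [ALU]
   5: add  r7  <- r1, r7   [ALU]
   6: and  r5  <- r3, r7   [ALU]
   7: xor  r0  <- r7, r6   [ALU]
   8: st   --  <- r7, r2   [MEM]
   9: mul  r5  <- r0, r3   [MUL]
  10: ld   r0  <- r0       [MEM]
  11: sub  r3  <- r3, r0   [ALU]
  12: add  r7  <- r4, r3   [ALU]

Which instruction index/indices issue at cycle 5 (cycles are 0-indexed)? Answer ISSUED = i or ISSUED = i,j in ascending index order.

t=0 i0&i1:sub.ALU;sll.ALU ; pair
t=1 i2:blt.BR ; no-port BR/MEM
t=2 i3&i4:st.MEM;sll.ALU ; pair
t=3 i5:add.ALU ; RAW r7
t=4 i6&i7:and.ALU;xor.ALU ; pair
t=5 i8&i9:st.MEM;mul.MUL ; pair
t=6 i10:ld.MEM ; RAW r0
t=7 i11:sub.ALU ; RAW r3
t=8 i12:add.ALU ; tail

ISSUED = 8,9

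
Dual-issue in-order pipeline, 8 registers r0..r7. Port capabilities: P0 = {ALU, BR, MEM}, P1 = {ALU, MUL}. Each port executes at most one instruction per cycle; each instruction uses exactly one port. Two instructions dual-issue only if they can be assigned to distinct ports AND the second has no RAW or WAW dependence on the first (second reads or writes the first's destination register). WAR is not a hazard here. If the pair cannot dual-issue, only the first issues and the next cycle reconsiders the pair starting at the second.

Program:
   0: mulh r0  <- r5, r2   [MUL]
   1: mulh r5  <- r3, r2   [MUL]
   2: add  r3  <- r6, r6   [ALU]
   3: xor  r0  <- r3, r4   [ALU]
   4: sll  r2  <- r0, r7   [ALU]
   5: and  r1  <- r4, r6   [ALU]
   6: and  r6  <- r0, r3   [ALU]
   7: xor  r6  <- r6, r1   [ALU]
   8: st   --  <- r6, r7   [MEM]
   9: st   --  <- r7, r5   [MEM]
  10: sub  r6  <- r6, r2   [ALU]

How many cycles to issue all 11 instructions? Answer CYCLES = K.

  cy0 -> i0 (mulh.MUL) no-port MUL/MUL
  cy1 -> i1/i2 (mulh.MUL add.ALU) dual
  cy2 -> i3 (xor.ALU) RAW r0
  cy3 -> i4/i5 (sll.ALU and.ALU) dual
  cy4 -> i6 (and.ALU) RAW+WAW r6
  cy5 -> i7 (xor.ALU) RAW r6
  cy6 -> i8 (st.MEM) no-port MEM/MEM
  cy7 -> i9/i10 (st.MEM sub.ALU) dual

CYCLES = 8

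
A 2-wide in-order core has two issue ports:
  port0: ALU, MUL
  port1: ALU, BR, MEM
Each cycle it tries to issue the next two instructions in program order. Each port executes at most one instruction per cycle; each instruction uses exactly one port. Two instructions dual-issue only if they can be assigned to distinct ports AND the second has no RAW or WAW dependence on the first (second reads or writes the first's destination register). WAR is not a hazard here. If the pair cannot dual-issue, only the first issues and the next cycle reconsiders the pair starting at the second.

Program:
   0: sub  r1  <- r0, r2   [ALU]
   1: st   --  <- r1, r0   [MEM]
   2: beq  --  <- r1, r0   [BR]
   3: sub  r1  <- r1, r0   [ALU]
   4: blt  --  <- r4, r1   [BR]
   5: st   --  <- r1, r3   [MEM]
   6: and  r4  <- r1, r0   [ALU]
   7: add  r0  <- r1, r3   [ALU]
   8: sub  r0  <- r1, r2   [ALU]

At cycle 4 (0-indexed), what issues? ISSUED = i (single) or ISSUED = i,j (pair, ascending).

ISSUED = 5,6

  cy0 -> i0 (sub.ALU) RAW r1
  cy1 -> i1 (st.MEM) no-port MEM/BR
  cy2 -> i2&i3 (beq.BR+sub.ALU) dual
  cy3 -> i4 (blt.BR) no-port BR/MEM
  cy4 -> i5&i6 (st.MEM+and.ALU) dual
  cy5 -> i7 (add.ALU) WAW r0
  cy6 -> i8 (sub.ALU) tail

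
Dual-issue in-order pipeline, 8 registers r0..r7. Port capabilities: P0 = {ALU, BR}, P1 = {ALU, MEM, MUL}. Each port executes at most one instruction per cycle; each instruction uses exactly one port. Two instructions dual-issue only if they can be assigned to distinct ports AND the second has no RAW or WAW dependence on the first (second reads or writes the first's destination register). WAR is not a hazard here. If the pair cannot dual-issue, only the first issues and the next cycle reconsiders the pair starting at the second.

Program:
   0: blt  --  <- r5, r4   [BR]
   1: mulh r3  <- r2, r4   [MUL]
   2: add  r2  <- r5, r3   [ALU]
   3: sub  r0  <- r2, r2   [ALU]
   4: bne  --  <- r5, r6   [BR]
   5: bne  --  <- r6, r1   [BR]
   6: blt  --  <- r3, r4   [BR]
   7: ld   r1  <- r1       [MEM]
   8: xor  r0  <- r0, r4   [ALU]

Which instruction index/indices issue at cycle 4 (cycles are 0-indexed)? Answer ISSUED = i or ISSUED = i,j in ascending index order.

ISSUED = 6,7

#0 head=0: blt/mulh i0&i1 2-wide
#1 head=2: add i2 RAW r2
#2 head=3: sub/bne i3&i4 2-wide
#3 head=5: bne i5 no-port BR/BR
#4 head=6: blt/ld i6&i7 2-wide
#5 head=8: xor i8 tail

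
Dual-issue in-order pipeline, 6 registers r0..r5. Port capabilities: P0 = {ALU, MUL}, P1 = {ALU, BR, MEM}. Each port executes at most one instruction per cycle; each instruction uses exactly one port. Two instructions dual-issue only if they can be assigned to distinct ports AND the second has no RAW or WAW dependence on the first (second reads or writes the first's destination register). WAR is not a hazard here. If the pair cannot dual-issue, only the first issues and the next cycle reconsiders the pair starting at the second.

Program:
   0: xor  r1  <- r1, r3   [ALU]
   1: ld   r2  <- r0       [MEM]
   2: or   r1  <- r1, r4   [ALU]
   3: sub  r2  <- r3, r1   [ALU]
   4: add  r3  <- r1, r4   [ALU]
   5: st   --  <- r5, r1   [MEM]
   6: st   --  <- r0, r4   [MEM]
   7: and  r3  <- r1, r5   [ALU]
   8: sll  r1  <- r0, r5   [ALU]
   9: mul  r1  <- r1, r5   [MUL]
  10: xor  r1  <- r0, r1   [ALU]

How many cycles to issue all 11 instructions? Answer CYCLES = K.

  cy0 -> i0&i1 (xor;ld) dual
  cy1 -> i2 (or) RAW r1
  cy2 -> i3&i4 (sub;add) dual
  cy3 -> i5 (st) no-port MEM/MEM
  cy4 -> i6&i7 (st;and) dual
  cy5 -> i8 (sll) RAW+WAW r1
  cy6 -> i9 (mul) RAW+WAW r1
  cy7 -> i10 (xor) tail

CYCLES = 8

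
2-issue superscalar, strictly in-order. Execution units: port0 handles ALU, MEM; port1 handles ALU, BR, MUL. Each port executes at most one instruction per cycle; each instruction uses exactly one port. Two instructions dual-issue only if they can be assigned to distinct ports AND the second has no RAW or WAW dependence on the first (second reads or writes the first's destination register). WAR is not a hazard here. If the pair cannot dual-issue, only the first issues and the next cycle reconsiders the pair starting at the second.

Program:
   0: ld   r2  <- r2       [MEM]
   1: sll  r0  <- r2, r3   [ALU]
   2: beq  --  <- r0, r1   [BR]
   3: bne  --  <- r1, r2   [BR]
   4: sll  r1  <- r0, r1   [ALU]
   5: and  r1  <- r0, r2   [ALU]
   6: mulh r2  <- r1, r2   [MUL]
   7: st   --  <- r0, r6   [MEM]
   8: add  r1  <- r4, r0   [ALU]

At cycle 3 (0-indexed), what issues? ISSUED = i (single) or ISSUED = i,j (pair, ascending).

ISSUED = 3,4

  cy0 -> i0 (ld.MEM) RAW r2
  cy1 -> i1 (sll.ALU) RAW r0
  cy2 -> i2 (beq.BR) no-port BR/BR
  cy3 -> i3&i4 (bne.BR/sll.ALU) dual
  cy4 -> i5 (and.ALU) RAW r1
  cy5 -> i6&i7 (mulh.MUL/st.MEM) dual
  cy6 -> i8 (add.ALU) tail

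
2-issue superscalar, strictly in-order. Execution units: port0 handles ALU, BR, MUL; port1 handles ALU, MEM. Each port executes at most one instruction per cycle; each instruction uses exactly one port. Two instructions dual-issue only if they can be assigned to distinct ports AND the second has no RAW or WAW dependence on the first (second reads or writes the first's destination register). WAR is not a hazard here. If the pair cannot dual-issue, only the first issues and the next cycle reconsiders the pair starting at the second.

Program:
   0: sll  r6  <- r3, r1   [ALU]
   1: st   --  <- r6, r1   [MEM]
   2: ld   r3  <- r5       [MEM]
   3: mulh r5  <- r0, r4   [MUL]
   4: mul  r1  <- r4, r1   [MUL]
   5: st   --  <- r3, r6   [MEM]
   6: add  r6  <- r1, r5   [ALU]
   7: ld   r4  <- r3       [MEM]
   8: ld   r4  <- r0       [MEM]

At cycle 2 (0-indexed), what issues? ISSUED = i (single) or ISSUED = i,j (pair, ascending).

ISSUED = 2,3

[0] i0  sll.ALU  -- RAW r6
[1] i1  st.MEM  -- no-port MEM/MEM
[2] i2,i3  ld.MEM+mulh.MUL  -- 2-wide
[3] i4,i5  mul.MUL+st.MEM  -- 2-wide
[4] i6,i7  add.ALU+ld.MEM  -- 2-wide
[5] i8  ld.MEM  -- tail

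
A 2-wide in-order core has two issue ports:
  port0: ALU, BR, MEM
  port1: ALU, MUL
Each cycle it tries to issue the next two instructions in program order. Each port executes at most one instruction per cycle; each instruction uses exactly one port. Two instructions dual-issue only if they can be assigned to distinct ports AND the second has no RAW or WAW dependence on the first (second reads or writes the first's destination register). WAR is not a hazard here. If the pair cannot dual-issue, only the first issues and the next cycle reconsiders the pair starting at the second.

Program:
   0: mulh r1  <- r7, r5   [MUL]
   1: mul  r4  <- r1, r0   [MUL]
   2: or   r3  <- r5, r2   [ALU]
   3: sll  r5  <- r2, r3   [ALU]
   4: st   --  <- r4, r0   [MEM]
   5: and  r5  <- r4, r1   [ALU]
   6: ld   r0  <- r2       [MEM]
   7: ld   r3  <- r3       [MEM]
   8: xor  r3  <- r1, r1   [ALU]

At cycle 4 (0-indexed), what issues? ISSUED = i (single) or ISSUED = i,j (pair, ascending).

ISSUED = 7

  cy0 -> i0 (mulh.MUL) no-port MUL/MUL
  cy1 -> i1+i2 (mul.MUL or.ALU) 2-wide
  cy2 -> i3+i4 (sll.ALU st.MEM) 2-wide
  cy3 -> i5+i6 (and.ALU ld.MEM) 2-wide
  cy4 -> i7 (ld.MEM) WAW r3
  cy5 -> i8 (xor.ALU) tail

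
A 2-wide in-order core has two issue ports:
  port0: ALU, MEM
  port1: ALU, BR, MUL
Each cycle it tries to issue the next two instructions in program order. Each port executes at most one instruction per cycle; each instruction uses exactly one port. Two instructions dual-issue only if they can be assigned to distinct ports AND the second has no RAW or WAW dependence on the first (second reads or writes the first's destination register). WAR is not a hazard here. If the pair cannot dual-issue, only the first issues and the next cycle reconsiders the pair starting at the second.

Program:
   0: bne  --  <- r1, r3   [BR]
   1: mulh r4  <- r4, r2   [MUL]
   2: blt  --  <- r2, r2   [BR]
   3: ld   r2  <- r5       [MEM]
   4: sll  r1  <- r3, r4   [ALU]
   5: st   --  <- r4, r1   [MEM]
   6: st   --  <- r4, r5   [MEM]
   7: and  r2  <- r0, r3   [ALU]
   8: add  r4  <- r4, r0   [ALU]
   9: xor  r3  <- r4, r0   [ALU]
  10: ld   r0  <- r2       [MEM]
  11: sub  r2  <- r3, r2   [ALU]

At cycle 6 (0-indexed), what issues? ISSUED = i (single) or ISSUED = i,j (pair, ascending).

0. bne @i0  | no-port BR/MUL
1. mulh @i1  | no-port MUL/BR
2. blt;ld @i2&i3  | pair
3. sll @i4  | RAW r1
4. st @i5  | no-port MEM/MEM
5. st;and @i6&i7  | pair
6. add @i8  | RAW r4
7. xor;ld @i9&i10  | pair
8. sub @i11  | tail

ISSUED = 8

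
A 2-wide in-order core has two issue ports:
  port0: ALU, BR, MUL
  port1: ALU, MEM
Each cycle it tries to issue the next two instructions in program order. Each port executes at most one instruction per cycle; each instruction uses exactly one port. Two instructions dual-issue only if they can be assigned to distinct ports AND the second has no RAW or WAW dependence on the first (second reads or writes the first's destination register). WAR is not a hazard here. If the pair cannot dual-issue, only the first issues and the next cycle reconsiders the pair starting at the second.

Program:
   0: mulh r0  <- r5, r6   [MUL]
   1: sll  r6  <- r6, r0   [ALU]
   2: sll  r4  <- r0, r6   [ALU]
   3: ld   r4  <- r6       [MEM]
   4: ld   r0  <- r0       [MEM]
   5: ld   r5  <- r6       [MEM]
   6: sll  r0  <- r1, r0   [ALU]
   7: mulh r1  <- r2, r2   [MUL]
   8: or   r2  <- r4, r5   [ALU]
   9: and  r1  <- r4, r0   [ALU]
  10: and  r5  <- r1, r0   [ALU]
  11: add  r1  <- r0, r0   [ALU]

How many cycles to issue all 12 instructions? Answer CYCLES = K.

CYCLES = 9

#0 head=0: mulh.MUL i0 RAW r0
#1 head=1: sll.ALU i1 RAW r6
#2 head=2: sll.ALU i2 WAW r4
#3 head=3: ld.MEM i3 no-port MEM/MEM
#4 head=4: ld.MEM i4 no-port MEM/MEM
#5 head=5: ld.MEM+sll.ALU i5/i6 dual
#6 head=7: mulh.MUL+or.ALU i7/i8 dual
#7 head=9: and.ALU i9 RAW r1
#8 head=10: and.ALU+add.ALU i10/i11 dual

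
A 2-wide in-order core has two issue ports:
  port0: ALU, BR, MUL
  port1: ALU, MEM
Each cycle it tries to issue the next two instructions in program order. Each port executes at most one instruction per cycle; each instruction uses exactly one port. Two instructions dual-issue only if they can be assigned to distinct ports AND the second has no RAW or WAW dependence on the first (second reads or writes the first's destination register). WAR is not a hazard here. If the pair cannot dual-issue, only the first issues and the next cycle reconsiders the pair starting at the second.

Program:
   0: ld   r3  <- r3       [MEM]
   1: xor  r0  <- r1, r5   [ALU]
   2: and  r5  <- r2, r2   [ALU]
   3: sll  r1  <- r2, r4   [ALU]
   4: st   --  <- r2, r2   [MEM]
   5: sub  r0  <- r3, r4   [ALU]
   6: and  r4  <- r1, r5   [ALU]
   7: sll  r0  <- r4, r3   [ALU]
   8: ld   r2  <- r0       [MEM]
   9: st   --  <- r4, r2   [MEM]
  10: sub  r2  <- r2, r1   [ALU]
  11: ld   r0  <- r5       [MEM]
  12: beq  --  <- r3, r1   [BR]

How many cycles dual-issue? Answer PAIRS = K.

PAIRS = 5

t=0 i0&i1:ld+xor ; 2-wide
t=1 i2&i3:and+sll ; 2-wide
t=2 i4&i5:st+sub ; 2-wide
t=3 i6:and ; RAW r4
t=4 i7:sll ; RAW r0
t=5 i8:ld ; no-port MEM/MEM
t=6 i9&i10:st+sub ; 2-wide
t=7 i11&i12:ld+beq ; 2-wide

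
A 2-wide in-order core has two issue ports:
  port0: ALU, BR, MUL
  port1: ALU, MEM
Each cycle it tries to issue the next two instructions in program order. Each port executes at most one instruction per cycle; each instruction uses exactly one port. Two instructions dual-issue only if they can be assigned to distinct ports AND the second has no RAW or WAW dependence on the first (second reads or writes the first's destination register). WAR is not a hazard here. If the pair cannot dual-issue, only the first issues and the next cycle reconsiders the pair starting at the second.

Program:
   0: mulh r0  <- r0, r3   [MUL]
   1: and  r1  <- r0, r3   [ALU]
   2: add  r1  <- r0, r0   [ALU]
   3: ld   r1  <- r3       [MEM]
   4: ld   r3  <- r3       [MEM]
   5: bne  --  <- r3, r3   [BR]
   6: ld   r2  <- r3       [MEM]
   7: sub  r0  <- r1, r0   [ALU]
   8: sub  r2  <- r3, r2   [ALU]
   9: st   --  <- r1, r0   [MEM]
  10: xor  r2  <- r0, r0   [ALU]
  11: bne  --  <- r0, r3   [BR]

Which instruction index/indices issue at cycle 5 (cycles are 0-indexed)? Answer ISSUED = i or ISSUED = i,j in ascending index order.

c0: i0 mulh  RAW r0
c1: i1 and  WAW r1
c2: i2 add  WAW r1
c3: i3 ld  no-port MEM/MEM
c4: i4 ld  RAW r3
c5: i5&i6 bne/ld  pair
c6: i7&i8 sub/sub  pair
c7: i9&i10 st/xor  pair
c8: i11 bne  tail

ISSUED = 5,6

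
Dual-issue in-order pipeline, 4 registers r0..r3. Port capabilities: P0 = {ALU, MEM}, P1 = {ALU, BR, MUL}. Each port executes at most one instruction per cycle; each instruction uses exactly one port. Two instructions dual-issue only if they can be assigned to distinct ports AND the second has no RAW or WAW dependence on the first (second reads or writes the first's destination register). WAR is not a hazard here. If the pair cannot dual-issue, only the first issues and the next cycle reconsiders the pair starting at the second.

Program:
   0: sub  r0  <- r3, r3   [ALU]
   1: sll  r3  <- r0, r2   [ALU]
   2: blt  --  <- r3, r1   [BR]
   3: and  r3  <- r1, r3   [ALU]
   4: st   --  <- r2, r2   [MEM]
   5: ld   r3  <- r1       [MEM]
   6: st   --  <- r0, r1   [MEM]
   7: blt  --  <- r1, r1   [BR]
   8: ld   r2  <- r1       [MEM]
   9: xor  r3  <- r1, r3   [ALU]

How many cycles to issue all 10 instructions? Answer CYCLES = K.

CYCLES = 7

c0: i0 sub.ALU  RAW r0
c1: i1 sll.ALU  RAW r3
c2: i2,i3 blt.BR+and.ALU  pair
c3: i4 st.MEM  no-port MEM/MEM
c4: i5 ld.MEM  no-port MEM/MEM
c5: i6,i7 st.MEM+blt.BR  pair
c6: i8,i9 ld.MEM+xor.ALU  pair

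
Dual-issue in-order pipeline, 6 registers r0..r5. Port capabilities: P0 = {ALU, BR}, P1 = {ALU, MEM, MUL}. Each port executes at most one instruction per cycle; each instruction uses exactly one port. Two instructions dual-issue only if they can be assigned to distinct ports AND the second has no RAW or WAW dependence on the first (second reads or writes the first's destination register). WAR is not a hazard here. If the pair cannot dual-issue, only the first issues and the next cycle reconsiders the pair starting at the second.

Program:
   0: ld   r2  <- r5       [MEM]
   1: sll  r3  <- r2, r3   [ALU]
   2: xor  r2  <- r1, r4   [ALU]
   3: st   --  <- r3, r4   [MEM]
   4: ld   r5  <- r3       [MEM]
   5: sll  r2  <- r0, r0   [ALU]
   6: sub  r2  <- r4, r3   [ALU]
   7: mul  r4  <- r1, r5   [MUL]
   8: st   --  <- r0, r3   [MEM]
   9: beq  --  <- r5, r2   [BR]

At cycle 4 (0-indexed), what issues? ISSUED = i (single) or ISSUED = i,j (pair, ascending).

ISSUED = 6,7

#0 head=0: ld.MEM i0 RAW r2
#1 head=1: sll.ALU xor.ALU i1+i2 dual
#2 head=3: st.MEM i3 no-port MEM/MEM
#3 head=4: ld.MEM sll.ALU i4+i5 dual
#4 head=6: sub.ALU mul.MUL i6+i7 dual
#5 head=8: st.MEM beq.BR i8+i9 dual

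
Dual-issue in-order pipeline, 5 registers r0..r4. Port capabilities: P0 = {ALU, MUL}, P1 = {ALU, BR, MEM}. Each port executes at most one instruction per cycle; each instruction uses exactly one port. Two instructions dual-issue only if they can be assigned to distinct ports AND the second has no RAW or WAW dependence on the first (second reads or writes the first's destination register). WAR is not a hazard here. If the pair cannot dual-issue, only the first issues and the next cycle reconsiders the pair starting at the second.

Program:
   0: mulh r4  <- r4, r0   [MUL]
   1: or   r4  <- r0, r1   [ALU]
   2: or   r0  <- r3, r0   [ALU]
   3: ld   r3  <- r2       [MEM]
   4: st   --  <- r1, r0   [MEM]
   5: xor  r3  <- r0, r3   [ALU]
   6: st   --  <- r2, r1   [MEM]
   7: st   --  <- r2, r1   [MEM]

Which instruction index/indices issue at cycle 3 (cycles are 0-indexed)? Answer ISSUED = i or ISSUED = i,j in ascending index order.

#0 head=0: mulh i0 WAW r4
#1 head=1: or or i1&i2 2-wide
#2 head=3: ld i3 no-port MEM/MEM
#3 head=4: st xor i4&i5 2-wide
#4 head=6: st i6 no-port MEM/MEM
#5 head=7: st i7 tail

ISSUED = 4,5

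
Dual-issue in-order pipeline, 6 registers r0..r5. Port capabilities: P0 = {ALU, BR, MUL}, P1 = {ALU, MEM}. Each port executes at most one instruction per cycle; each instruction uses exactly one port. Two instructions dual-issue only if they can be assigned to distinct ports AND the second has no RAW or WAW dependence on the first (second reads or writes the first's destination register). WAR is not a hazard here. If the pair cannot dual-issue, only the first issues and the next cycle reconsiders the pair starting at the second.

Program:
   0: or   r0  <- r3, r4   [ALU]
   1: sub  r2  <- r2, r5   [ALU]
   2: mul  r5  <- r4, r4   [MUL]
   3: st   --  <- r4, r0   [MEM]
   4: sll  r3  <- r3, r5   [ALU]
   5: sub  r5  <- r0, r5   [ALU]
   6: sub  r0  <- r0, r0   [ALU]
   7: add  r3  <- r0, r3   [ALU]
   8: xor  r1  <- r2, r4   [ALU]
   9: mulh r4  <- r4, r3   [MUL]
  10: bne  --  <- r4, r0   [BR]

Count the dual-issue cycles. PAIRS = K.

PAIRS = 4

[0] i0&i1  or.ALU;sub.ALU  -- 2-wide
[1] i2&i3  mul.MUL;st.MEM  -- 2-wide
[2] i4&i5  sll.ALU;sub.ALU  -- 2-wide
[3] i6  sub.ALU  -- RAW r0
[4] i7&i8  add.ALU;xor.ALU  -- 2-wide
[5] i9  mulh.MUL  -- no-port MUL/BR
[6] i10  bne.BR  -- tail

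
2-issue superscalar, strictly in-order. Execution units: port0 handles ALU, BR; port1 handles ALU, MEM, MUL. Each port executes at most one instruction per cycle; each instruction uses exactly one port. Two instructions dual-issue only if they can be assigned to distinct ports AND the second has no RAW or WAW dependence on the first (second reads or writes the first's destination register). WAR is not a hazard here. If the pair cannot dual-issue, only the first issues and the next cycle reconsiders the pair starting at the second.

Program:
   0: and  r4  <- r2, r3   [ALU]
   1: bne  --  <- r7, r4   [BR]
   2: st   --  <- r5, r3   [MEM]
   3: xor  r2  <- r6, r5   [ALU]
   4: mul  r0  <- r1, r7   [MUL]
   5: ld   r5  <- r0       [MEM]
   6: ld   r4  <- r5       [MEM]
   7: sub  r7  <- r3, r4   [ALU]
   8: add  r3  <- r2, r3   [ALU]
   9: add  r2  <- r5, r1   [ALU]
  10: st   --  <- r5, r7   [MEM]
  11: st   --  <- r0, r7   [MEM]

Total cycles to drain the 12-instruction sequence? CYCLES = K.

c0: i0 and.ALU  RAW r4
c1: i1,i2 bne.BR+st.MEM  2-wide
c2: i3,i4 xor.ALU+mul.MUL  2-wide
c3: i5 ld.MEM  no-port MEM/MEM
c4: i6 ld.MEM  RAW r4
c5: i7,i8 sub.ALU+add.ALU  2-wide
c6: i9,i10 add.ALU+st.MEM  2-wide
c7: i11 st.MEM  tail

CYCLES = 8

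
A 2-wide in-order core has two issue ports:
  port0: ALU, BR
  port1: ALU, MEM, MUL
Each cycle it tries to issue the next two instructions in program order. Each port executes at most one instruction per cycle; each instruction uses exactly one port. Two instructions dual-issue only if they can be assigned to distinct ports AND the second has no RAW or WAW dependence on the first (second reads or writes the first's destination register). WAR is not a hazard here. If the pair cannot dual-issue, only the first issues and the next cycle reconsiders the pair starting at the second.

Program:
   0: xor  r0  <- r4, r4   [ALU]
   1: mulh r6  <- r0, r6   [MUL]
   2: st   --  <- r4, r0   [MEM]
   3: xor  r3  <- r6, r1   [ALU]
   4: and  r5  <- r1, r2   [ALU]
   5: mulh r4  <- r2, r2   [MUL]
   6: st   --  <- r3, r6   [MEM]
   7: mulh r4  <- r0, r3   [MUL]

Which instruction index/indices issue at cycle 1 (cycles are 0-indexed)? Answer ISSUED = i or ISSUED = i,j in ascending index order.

ISSUED = 1

t=0 i0:xor ; RAW r0
t=1 i1:mulh ; no-port MUL/MEM
t=2 i2,i3:st xor ; 2-wide
t=3 i4,i5:and mulh ; 2-wide
t=4 i6:st ; no-port MEM/MUL
t=5 i7:mulh ; tail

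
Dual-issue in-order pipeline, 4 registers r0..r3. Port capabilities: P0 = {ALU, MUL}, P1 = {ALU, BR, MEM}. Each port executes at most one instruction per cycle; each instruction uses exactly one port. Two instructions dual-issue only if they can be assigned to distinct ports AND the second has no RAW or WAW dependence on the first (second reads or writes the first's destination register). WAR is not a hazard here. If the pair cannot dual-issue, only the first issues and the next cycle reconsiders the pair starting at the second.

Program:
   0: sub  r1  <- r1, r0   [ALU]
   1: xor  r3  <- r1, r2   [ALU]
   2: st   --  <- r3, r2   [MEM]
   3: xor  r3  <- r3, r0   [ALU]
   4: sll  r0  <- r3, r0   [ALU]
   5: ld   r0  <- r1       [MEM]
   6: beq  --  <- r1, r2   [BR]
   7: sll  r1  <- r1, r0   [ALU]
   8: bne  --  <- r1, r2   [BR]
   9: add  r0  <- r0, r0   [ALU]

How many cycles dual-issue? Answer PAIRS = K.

PAIRS = 3

t=0 i0:sub.ALU ; RAW r1
t=1 i1:xor.ALU ; RAW r3
t=2 i2+i3:st.MEM xor.ALU ; 2-wide
t=3 i4:sll.ALU ; WAW r0
t=4 i5:ld.MEM ; no-port MEM/BR
t=5 i6+i7:beq.BR sll.ALU ; 2-wide
t=6 i8+i9:bne.BR add.ALU ; 2-wide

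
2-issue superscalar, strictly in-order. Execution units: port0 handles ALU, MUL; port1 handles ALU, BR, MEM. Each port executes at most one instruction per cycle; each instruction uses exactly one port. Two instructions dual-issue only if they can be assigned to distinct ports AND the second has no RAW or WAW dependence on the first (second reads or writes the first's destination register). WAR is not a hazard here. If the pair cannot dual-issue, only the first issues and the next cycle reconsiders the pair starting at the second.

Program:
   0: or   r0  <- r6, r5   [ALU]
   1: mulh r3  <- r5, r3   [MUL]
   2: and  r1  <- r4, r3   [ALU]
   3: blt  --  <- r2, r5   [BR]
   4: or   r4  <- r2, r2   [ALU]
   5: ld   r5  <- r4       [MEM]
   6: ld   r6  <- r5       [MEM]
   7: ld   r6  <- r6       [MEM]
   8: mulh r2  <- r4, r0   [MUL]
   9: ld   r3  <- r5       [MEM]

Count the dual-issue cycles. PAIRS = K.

PAIRS = 3

t=0 i0,i1:or;mulh ; 2-wide
t=1 i2,i3:and;blt ; 2-wide
t=2 i4:or ; RAW r4
t=3 i5:ld ; no-port MEM/MEM
t=4 i6:ld ; no-port MEM/MEM
t=5 i7,i8:ld;mulh ; 2-wide
t=6 i9:ld ; tail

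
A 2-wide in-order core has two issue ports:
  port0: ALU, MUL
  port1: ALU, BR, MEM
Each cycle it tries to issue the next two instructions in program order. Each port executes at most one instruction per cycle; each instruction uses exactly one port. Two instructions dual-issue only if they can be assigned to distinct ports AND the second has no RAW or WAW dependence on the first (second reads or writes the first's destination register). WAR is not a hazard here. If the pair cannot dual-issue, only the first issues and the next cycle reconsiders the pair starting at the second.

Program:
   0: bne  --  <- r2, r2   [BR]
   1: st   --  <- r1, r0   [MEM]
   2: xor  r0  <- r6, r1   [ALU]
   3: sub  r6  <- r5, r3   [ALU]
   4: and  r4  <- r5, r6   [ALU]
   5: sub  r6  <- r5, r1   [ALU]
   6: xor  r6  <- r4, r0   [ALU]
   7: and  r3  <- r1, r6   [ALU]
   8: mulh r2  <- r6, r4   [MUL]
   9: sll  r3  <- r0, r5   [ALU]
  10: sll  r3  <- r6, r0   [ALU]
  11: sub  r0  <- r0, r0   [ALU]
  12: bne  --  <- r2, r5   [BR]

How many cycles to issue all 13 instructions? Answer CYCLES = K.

0. bne.BR @i0  | no-port BR/MEM
1. st.MEM xor.ALU @i1/i2  | pair
2. sub.ALU @i3  | RAW r6
3. and.ALU sub.ALU @i4/i5  | pair
4. xor.ALU @i6  | RAW r6
5. and.ALU mulh.MUL @i7/i8  | pair
6. sll.ALU @i9  | WAW r3
7. sll.ALU sub.ALU @i10/i11  | pair
8. bne.BR @i12  | tail

CYCLES = 9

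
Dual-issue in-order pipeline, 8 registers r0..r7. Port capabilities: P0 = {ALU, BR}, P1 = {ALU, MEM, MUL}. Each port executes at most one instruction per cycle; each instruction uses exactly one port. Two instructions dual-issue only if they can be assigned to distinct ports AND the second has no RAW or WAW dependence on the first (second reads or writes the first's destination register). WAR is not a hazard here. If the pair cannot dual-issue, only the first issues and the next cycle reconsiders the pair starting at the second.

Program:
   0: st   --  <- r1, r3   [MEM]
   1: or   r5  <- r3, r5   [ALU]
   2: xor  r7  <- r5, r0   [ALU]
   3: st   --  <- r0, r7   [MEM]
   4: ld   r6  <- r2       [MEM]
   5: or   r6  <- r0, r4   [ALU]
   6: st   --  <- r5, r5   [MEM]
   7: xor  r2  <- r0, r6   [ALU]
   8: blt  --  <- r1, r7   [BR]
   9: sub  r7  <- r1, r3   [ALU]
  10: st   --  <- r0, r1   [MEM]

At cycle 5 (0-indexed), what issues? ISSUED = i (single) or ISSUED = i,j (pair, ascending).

[0] i0&i1  st or  -- pair
[1] i2  xor  -- RAW r7
[2] i3  st  -- no-port MEM/MEM
[3] i4  ld  -- WAW r6
[4] i5&i6  or st  -- pair
[5] i7&i8  xor blt  -- pair
[6] i9&i10  sub st  -- pair

ISSUED = 7,8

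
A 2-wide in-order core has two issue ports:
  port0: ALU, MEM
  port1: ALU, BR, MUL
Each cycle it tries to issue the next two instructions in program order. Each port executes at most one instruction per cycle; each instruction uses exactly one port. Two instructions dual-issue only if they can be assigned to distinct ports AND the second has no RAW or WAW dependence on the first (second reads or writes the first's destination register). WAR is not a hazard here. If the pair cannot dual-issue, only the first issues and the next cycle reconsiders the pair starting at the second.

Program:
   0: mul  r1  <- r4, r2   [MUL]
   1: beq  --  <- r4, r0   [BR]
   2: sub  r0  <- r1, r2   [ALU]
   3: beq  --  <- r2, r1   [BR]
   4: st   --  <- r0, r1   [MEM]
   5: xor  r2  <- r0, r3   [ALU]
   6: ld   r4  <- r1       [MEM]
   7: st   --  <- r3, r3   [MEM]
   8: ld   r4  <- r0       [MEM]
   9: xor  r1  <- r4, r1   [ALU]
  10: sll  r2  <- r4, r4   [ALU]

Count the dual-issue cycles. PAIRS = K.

  cy0 -> i0 (mul.MUL) no-port MUL/BR
  cy1 -> i1/i2 (beq.BR sub.ALU) dual
  cy2 -> i3/i4 (beq.BR st.MEM) dual
  cy3 -> i5/i6 (xor.ALU ld.MEM) dual
  cy4 -> i7 (st.MEM) no-port MEM/MEM
  cy5 -> i8 (ld.MEM) RAW r4
  cy6 -> i9/i10 (xor.ALU sll.ALU) dual

PAIRS = 4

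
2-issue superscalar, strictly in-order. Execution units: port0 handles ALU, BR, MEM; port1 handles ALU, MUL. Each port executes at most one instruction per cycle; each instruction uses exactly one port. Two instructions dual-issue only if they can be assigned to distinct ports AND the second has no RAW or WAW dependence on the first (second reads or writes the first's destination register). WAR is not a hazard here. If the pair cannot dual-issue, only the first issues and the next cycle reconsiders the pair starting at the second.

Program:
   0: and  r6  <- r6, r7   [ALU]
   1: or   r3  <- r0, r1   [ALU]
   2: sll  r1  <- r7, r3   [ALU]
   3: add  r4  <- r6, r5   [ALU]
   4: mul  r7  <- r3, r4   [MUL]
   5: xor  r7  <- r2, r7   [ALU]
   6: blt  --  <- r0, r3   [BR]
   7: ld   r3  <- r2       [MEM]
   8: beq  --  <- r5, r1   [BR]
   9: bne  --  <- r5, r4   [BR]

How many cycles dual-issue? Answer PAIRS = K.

#0 head=0: and or i0/i1 pair
#1 head=2: sll add i2/i3 pair
#2 head=4: mul i4 RAW+WAW r7
#3 head=5: xor blt i5/i6 pair
#4 head=7: ld i7 no-port MEM/BR
#5 head=8: beq i8 no-port BR/BR
#6 head=9: bne i9 tail

PAIRS = 3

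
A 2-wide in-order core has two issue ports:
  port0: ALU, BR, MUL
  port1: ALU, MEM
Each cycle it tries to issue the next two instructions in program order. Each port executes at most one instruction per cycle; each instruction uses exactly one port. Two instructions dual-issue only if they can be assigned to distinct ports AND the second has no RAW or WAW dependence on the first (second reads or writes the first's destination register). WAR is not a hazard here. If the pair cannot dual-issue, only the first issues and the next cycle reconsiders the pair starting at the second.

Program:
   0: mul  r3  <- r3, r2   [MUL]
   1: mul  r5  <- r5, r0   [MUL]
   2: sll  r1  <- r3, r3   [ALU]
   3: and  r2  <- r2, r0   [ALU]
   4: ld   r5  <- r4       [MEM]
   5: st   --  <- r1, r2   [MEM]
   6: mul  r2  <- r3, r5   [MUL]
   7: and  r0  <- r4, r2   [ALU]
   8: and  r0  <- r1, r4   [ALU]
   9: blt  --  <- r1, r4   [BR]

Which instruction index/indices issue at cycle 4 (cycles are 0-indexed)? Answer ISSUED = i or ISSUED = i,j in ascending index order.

#0 head=0: mul i0 no-port MUL/MUL
#1 head=1: mul sll i1/i2 pair
#2 head=3: and ld i3/i4 pair
#3 head=5: st mul i5/i6 pair
#4 head=7: and i7 WAW r0
#5 head=8: and blt i8/i9 pair

ISSUED = 7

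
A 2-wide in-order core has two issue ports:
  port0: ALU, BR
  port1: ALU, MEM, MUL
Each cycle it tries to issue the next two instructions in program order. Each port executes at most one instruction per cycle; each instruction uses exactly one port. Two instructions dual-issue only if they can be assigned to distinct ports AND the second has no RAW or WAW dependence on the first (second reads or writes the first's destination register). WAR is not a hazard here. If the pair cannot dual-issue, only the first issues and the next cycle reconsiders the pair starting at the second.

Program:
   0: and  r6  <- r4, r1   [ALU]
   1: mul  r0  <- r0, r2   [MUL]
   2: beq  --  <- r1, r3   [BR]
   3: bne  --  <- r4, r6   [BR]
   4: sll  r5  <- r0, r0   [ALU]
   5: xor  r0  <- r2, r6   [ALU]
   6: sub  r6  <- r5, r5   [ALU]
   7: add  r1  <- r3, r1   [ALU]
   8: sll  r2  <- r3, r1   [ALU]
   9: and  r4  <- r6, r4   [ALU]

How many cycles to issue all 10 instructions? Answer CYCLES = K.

  cy0 -> i0/i1 (and.ALU mul.MUL) dual
  cy1 -> i2 (beq.BR) no-port BR/BR
  cy2 -> i3/i4 (bne.BR sll.ALU) dual
  cy3 -> i5/i6 (xor.ALU sub.ALU) dual
  cy4 -> i7 (add.ALU) RAW r1
  cy5 -> i8/i9 (sll.ALU and.ALU) dual

CYCLES = 6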